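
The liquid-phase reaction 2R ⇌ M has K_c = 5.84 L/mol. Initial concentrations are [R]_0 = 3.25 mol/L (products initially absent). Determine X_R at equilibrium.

X = 0.850

Let X = conversion of R; extent ξ = 3.25X/2 mol/L.
Concentrations: [R] = 3.25 − 3.25X; [M] = 1.62X.
K_c = [M] / ([R]^2).
Solving K_c = 5.84 for X ∈ (0,1): X = 0.850.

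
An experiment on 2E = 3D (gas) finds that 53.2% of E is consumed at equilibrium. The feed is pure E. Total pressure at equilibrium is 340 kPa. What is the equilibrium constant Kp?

Take 1 mol E as basis and let X be its fractional conversion, so ξ = 0.5X.
Moles: n_E = 1 − X; n_D = 1.5X.
Total moles n_T = 1 + 0.5X.
At X = 0.532: n_E = 0.468, n_D = 0.798, n_T = 1.27.
p_i = (n_i/n_T)·P. Kp = p_D^3 / (p_E^2) = 623 kPa.

Kp = 623 kPa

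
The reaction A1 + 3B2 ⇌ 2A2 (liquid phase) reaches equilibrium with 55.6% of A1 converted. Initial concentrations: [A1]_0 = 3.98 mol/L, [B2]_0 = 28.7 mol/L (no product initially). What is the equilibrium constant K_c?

Let X = conversion of A1.
Concentrations: [A1] = 3.98 − 3.98X; [B2] = 28.7 − 11.9X; [A2] = 7.96X.
At X = 0.556: [A1] = 1.77, [B2] = 22.1, [A2] = 4.43.
K_c = [A2]^2 / ([A1] [B2]^3) = 0.00103 (mol/L)^-2.

K_c = 0.00103 (mol/L)^-2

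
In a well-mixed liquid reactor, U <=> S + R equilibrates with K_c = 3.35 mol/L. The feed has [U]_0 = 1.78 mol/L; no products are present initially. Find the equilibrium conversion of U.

Let X = conversion of U; extent ξ = 1.78·X mol/L.
Concentrations: [U] = 1.78 − 1.78X; [S] = 1.78X; [R] = 1.78X.
K_c = [S] [R] / ([U]).
This equals 3.35 at X = 0.723 (the root in 0 < X < 1).

X = 0.723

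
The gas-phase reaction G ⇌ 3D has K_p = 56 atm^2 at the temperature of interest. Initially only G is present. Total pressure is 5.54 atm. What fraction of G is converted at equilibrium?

Take 1 mol G as basis and let X be its fractional conversion, so ξ = X.
At extent ξ: n_G = 1 − X; n_D = 3X.
Summing: n_T = 1 + 2X.
y_i = n_i/n_T, p_i = y_i·P. K_p = p_D^3 / (p_G).
Equating to 56 atm^2 and solving on 0 < X < 1: X = 0.513.

X = 0.513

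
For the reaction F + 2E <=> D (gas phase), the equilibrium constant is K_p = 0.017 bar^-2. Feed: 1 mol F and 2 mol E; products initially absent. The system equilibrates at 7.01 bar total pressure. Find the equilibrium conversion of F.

X = 0.234

Let X = conversion of F (basis 1 mol F); extent of reaction ξ = X.
Mole table: n_F = 1 − X; n_E = 2 − 2X; n_D = X.
n_T = Σnᵢ = 3 − 2X.
With p_i = (n_i/n_T)P, K_p = p_D / (p_F p_E^2).
Setting this equal to 0.017 bar^-2 and taking the physical root (0 < X < 1) gives X = 0.234.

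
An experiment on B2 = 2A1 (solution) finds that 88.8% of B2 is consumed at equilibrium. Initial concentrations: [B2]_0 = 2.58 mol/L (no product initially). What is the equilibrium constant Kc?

Let X = conversion of B2.
Concentrations: [B2] = 2.58 − 2.58X; [A1] = 5.16X.
At X = 0.888: [B2] = 0.289, [A1] = 4.58.
Kc = [A1]^2 / ([B2]) = 72.7 mol/L.

Kc = 72.7 mol/L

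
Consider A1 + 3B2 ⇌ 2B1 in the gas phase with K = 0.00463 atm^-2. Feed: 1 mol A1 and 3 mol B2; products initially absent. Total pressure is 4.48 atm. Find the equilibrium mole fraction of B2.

y_B2 = 0.688

Take 1 mol A1 as basis and let X be its fractional conversion, so ξ = X.
At extent ξ: n_A1 = 1 − X; n_B2 = 3 − 3X; n_B1 = 2X.
n_T = Σnᵢ = 4 − 2X.
Mole fractions y_i = n_i/n_T; K = p_B1^2 / (p_A1 p_B2^3) with p_i = y_i·P.
Setting this equal to 0.00463 atm^-2 and taking the physical root (0 < X < 1) gives X = 0.154.
Then n_B2 = 2.54, n_T = 3.69, so y_B2 = 0.688.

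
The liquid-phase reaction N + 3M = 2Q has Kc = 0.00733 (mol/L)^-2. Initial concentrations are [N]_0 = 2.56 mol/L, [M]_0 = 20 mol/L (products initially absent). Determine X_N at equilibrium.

X = 0.740

Let X = conversion of N; extent ξ = 2.56·X mol/L.
Concentrations: [N] = 2.56 − 2.56X; [M] = 20 − 7.68X; [Q] = 5.12X.
Kc = [Q]^2 / ([N] [M]^3).
Equating to 0.00733 (mol/L)^-2: the physical root is X = 0.740.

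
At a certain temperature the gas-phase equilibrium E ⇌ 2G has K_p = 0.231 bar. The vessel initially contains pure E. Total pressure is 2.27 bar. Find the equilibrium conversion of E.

Take 1 mol E as basis and let X be its fractional conversion, so ξ = X.
Moles: n_E = 1 − X; n_G = 2X.
n_T = Σnᵢ = 1 + X.
With p_i = (n_i/n_T)P, K_p = p_G^2 / (p_E).
This yields a degree-2 equation in X; solving on (0,1), X = 0.158.

X = 0.158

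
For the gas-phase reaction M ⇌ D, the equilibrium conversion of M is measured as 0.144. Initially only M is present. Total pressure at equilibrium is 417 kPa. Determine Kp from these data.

Take 1 mol M as basis and let X be its fractional conversion, so ξ = X.
At extent ξ: n_M = 1 − X; n_D = X.
Since Δν = 0, n_T = 1 throughout.
At X = 0.144: n_M = 0.856, n_D = 0.144, n_T = 1.
p_i = (n_i/n_T)·P. Kp = p_D / (p_M) = 0.168.

Kp = 0.168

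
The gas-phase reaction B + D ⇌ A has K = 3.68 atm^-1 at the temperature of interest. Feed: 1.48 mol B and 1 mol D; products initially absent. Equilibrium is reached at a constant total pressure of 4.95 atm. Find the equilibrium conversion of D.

X = 0.873

Let X = conversion of D (basis 1 mol D); extent of reaction ξ = X.
At extent ξ: n_B = 1.48 − X; n_D = 1 − X; n_A = X.
Total moles n_T = 2.48 − X.
Mole fractions y_i = n_i/n_T; K = p_A / (p_B p_D) with p_i = y_i·P.
Setting this equal to 3.68 atm^-1 and taking the physical root (0 < X < 1) gives X = 0.873.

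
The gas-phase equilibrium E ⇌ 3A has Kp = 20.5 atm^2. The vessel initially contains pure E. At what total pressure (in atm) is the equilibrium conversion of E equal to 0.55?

P = 3.01 atm

Let X = conversion of E (basis 1 mol E); extent of reaction ξ = X.
At extent ξ: n_E = 1 − X; n_A = 3X.
Summing: n_T = 1 + 2X.
Kp = p_A^3 / (p_E) with p_i = (n_i/n_T)·P.
At X = 0.55: the mole-fraction product g(X) = Π y_i^ν_i = 2.264. Since Kp = g(X)·P^{2}, P = (Kp/g)^(1/2) = (20.5/2.264)^(1/2) = 3.01 atm.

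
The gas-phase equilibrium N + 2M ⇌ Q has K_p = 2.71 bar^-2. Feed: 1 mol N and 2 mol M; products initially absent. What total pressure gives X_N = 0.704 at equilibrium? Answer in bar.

Take 1 mol N as basis and let X be its fractional conversion, so ξ = X.
Moles: n_N = 1 − X; n_M = 2 − 2X; n_Q = X.
Summing: n_T = 3 − 2X.
K_p = p_Q / (p_N p_M^2) with p_i = (n_i/n_T)·P.
At X = 0.704: the mole-fraction product g(X) = Π y_i^ν_i = 17.2. Since K_p = g(X)·P^{-2}, P = (g/K_p)^(1/2) = (17.2/2.71)^(1/2) = 2.52 bar.

P = 2.52 bar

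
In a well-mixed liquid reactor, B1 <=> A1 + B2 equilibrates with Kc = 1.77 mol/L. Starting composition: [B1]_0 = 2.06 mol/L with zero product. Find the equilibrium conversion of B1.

X = 0.592

Let X = conversion of B1; extent ξ = 2.06·X mol/L.
Concentrations: [B1] = 2.06 − 2.06X; [A1] = 2.06X; [B2] = 2.06X.
Kc = [A1] [B2] / ([B1]).
This equals 1.77 at X = 0.592 (the root in 0 < X < 1).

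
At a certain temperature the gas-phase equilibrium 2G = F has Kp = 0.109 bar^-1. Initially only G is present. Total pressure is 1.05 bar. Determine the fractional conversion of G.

X = 0.172

Take 1 mol G as basis and let X be its fractional conversion, so ξ = 0.5X.
Moles: n_G = 1 − X; n_F = 0.5X.
Summing: n_T = 1 − 0.5X.
Mole fractions y_i = n_i/n_T; Kp = p_F / (p_G^2) with p_i = y_i·P.
Setting this equal to 0.109 bar^-1 and taking the physical root (0 < X < 1) gives X = 0.172.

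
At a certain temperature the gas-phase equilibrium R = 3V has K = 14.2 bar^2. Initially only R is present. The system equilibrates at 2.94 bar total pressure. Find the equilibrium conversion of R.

Basis: 1 mol R initially; let X = conversion of R. Extent ξ = X.
At extent ξ: n_R = 1 − X; n_V = 3X.
Summing: n_T = 1 + 2X.
y_i = n_i/n_T, p_i = y_i·P. K = p_V^3 / (p_R).
Substituting and setting equal to 14.2 bar^2 gives a polynomial in X; the root in (0,1) is X = 0.496.

X = 0.496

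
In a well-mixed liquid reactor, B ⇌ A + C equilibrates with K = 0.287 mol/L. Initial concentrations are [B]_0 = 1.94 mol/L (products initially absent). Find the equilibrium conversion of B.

X = 0.318

Let X = conversion of B; extent ξ = 1.94·X mol/L.
Concentrations: [B] = 1.94 − 1.94X; [A] = 1.94X; [C] = 1.94X.
K = [A] [C] / ([B]).
Equating to 0.287 mol/L: the physical root is X = 0.318.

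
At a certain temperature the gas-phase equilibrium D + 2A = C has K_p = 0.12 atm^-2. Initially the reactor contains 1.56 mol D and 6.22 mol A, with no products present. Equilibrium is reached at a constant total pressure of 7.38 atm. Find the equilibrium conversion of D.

Basis: 1.56 mol D initially; let X = conversion of D. Extent ξ = 1.56X.
At extent ξ: n_D = 1.56 − 1.56X; n_A = 6.22 − 3.12X; n_C = 1.56X.
Summing: n_T = 7.78 − 3.12X.
y_i = n_i/n_T, p_i = y_i·P. K_p = p_C / (p_D p_A^2).
Setting this equal to 0.12 atm^-2 and taking the physical root (0 < X < 1) gives X = 0.767.

X = 0.767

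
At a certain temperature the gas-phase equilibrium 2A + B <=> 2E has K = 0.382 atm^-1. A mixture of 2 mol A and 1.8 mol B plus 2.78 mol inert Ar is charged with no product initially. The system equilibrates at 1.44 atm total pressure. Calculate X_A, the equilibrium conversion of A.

X = 0.268

Basis: 2 mol A initially; let X = conversion of A. Extent ξ = X.
At extent ξ: n_A = 2 − 2X; n_B = 1.8 − X; n_E = 2X; n_I = 2.78 (inert).
Total moles n_T = 6.58 − X.
y_i = n_i/n_T, p_i = y_i·P. K = p_E^2 / (p_A^2 p_B).
Substituting and setting equal to 0.382 atm^-1 gives a polynomial in X; the root in (0,1) is X = 0.268.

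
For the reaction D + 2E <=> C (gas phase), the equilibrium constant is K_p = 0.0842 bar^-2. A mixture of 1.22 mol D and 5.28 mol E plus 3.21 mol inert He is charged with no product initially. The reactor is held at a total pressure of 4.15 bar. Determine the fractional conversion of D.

X = 0.274

Basis: 1.22 mol D initially; let X = conversion of D. Extent ξ = 1.22X.
Mole table: n_D = 1.22 − 1.22X; n_E = 5.28 − 2.44X; n_C = 1.22X; n_I = 3.21 (inert).
n_T = Σnᵢ = 9.71 − 2.44X.
Mole fractions y_i = n_i/n_T; K_p = p_C / (p_D p_E^2) with p_i = y_i·P.
Equating to 0.0842 bar^-2 and solving on 0 < X < 1: X = 0.274.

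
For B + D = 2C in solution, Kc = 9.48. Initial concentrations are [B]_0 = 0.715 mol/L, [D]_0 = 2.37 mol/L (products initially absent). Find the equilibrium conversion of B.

X = 0.870

Let X = conversion of B; extent ξ = 0.715·X mol/L.
Concentrations: [B] = 0.715 − 0.715X; [D] = 2.37 − 0.715X; [C] = 1.43X.
Kc = [C]^2 / ([B] [D]).
Setting equal to 9.48 and solving for X on (0,1) gives X = 0.870.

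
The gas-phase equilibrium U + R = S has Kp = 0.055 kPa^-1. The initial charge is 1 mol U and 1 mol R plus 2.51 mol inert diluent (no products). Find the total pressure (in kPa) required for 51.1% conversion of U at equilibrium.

P = 155 kPa

Basis: 1 mol U initially; let X = conversion of U. Extent ξ = X.
At extent ξ: n_U = 1 − X; n_R = 1 − X; n_S = X; n_I = 2.51 (inert).
Summing: n_T = 4.51 − X.
Kp = p_S / (p_U p_R) with p_i = (n_i/n_T)·P.
At X = 0.511: the mole-fraction product g(X) = Π y_i^ν_i = 8.546. Since Kp = g(X)·P^{-1}, P = (g/Kp)^(1/1) = (8.546/0.055)^(1/1) = 155 kPa.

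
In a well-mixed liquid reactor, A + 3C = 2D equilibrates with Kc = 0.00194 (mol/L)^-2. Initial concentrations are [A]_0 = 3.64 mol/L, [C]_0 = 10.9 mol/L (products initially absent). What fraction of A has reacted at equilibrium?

Let X = conversion of A; extent ξ = 3.64·X mol/L.
Concentrations: [A] = 3.64 − 3.64X; [C] = 10.9 − 10.9X; [D] = 7.28X.
Kc = [D]^2 / ([A] [C]^3).
Equating to 0.00194 (mol/L)^-2: the physical root is X = 0.240.

X = 0.240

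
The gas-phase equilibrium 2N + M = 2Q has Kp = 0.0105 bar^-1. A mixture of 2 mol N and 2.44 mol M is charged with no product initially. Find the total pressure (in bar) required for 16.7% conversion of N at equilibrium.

Let X = conversion of N (basis 2 mol N); extent of reaction ξ = X.
At extent ξ: n_N = 2 − 2X; n_M = 2.44 − X; n_Q = 2X.
Summing: n_T = 4.44 − X.
Kp = p_Q^2 / (p_N^2 p_M) with p_i = (n_i/n_T)·P.
At X = 0.167: the mole-fraction product g(X) = Π y_i^ν_i = 0.07556. Since Kp = g(X)·P^{-1}, P = (g/Kp)^(1/1) = (0.07556/0.0105)^(1/1) = 7.2 bar.

P = 7.2 bar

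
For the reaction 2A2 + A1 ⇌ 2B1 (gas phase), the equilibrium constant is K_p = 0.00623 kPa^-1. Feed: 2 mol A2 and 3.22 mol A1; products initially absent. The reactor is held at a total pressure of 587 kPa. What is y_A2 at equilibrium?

y_A2 = 0.177

Let X = conversion of A2 (basis 2 mol A2); extent of reaction ξ = X.
Species balance: n_A2 = 2 − 2X; n_A1 = 3.22 − X; n_B1 = 2X.
n_T = Σnᵢ = 5.22 − X.
y_i = n_i/n_T, p_i = y_i·P. K_p = p_B1^2 / (p_A2^2 p_A1).
Substituting and setting equal to 0.00623 kPa^-1 gives a polynomial in X; the root in (0,1) is X = 0.590.
Then n_A2 = 0.819, n_T = 4.63, so y_A2 = 0.177.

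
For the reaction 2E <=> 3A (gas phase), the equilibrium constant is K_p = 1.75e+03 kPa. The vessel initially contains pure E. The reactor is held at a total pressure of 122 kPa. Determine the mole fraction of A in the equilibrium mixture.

Let X = conversion of E (basis 1 mol E); extent of reaction ξ = 0.5X.
Moles: n_E = 1 − X; n_A = 1.5X.
Summing: n_T = 1 + 0.5X.
Mole fractions y_i = n_i/n_T; K_p = p_A^3 / (p_E^2) with p_i = y_i·P.
Setting this equal to 1.75e+03 kPa and taking the physical root (0 < X < 1) gives X = 0.737.
Then n_A = 1.11, n_T = 1.37, so y_A = 0.808.

y_A = 0.808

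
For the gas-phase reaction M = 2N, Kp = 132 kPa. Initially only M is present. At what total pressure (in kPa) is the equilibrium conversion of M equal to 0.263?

Take 1 mol M as basis and let X be its fractional conversion, so ξ = X.
Mole table: n_M = 1 − X; n_N = 2X.
Total moles n_T = 1 + X.
Kp = p_N^2 / (p_M) with p_i = (n_i/n_T)·P.
At X = 0.263: the mole-fraction product g(X) = Π y_i^ν_i = 0.2972. Since Kp = g(X)·P^{1}, P = (Kp/g)^(1/1) = (132/0.2972)^(1/1) = 444 kPa.

P = 444 kPa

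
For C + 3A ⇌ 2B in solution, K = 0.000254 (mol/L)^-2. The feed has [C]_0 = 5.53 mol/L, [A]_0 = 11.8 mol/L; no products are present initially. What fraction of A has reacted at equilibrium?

Let X = conversion of A; extent ξ = 11.8X/3 mol/L.
Concentrations: [C] = 5.53 − 3.93X; [A] = 11.8 − 11.8X; [B] = 7.87X.
K = [B]^2 / ([C] [A]^3).
Solving K = 0.000254 for X ∈ (0,1): X = 0.145.

X = 0.145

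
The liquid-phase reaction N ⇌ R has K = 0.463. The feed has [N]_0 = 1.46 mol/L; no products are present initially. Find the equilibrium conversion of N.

Let X = conversion of N; extent ξ = 1.46·X mol/L.
Concentrations: [N] = 1.46 − 1.46X; [R] = 1.46X.
K = [R] / ([N]).
This equals 0.463 at X = 0.316 (the root in 0 < X < 1).

X = 0.316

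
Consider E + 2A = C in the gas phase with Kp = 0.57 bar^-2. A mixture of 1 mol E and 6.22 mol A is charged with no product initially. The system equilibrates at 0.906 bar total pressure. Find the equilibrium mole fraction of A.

Basis: 1 mol E initially; let X = conversion of E. Extent ξ = X.
Moles: n_E = 1 − X; n_A = 6.22 − 2X; n_C = X.
Summing: n_T = 7.22 − 2X.
y_i = n_i/n_T, p_i = y_i·P. Kp = p_C / (p_E p_A^2).
Equating to 0.57 bar^-2 and solving on 0 < X < 1: X = 0.253.
Then n_A = 5.71, n_T = 6.71, so y_A = 0.851.

y_A = 0.851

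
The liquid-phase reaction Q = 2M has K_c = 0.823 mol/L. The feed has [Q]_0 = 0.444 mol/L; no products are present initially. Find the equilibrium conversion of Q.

Let X = conversion of Q; extent ξ = 0.444·X mol/L.
Concentrations: [Q] = 0.444 − 0.444X; [M] = 0.888X.
K_c = [M]^2 / ([Q]).
This equals 0.823 at X = 0.487 (the root in 0 < X < 1).

X = 0.487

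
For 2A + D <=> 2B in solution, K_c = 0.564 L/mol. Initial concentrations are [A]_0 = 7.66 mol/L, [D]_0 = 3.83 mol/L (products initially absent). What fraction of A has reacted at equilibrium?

Let X = conversion of A; extent ξ = 7.66X/2 mol/L.
Concentrations: [A] = 7.66 − 7.66X; [D] = 3.83 − 3.83X; [B] = 7.66X.
K_c = [B]^2 / ([A]^2 [D]).
Equating to 0.564 L/mol: the physical root is X = 0.508.

X = 0.508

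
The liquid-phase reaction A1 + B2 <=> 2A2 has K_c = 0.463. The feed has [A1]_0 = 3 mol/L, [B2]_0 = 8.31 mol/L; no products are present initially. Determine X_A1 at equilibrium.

Let X = conversion of A1; extent ξ = 3·X mol/L.
Concentrations: [A1] = 3 − 3X; [B2] = 8.31 − 3X; [A2] = 6X.
K_c = [A2]^2 / ([A1] [B2]).
Equating to 0.463: the physical root is X = 0.404.

X = 0.404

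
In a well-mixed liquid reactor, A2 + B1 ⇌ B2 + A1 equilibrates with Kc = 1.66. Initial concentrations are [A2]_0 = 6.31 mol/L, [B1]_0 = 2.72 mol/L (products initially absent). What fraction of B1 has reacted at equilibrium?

X = 0.770

Let X = conversion of B1; extent ξ = 2.72·X mol/L.
Concentrations: [A2] = 6.31 − 2.72X; [B1] = 2.72 − 2.72X; [B2] = 2.72X; [A1] = 2.72X.
Kc = [B2] [A1] / ([A2] [B1]).
Solving Kc = 1.66 for X ∈ (0,1): X = 0.770.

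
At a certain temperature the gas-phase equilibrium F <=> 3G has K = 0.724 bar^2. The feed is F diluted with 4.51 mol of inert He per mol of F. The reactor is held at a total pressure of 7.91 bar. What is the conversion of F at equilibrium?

Basis: 1 mol F initially; let X = conversion of F. Extent ξ = X.
Mole table: n_F = 1 − X; n_G = 3X; n_I = 4.51 (inert).
n_T = Σnᵢ = 5.51 + 2X.
Mole fractions y_i = n_i/n_T; K = p_G^3 / (p_F) with p_i = y_i·P.
Equating to 0.724 bar^2 and solving on 0 < X < 1: X = 0.228.

X = 0.228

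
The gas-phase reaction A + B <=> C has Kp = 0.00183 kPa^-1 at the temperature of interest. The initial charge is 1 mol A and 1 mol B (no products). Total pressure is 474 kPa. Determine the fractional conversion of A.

Let X = conversion of A (basis 1 mol A); extent of reaction ξ = X.
Mole table: n_A = 1 − X; n_B = 1 − X; n_C = X.
n_T = Σnᵢ = 2 − X.
y_i = n_i/n_T, p_i = y_i·P. Kp = p_C / (p_A p_B).
Substituting and setting equal to 0.00183 kPa^-1 gives a polynomial in X; the root in (0,1) is X = 0.268.

X = 0.268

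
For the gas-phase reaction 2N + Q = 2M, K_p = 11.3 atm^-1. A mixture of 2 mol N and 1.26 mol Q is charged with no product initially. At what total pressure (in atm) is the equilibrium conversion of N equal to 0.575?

P = 0.635 atm

Let X = conversion of N (basis 2 mol N); extent of reaction ξ = X.
Species balance: n_N = 2 − 2X; n_Q = 1.26 − X; n_M = 2X.
Summing: n_T = 3.26 − X.
K_p = p_M^2 / (p_N^2 p_Q) with p_i = (n_i/n_T)·P.
At X = 0.575: the mole-fraction product g(X) = Π y_i^ν_i = 7.175. Since K_p = g(X)·P^{-1}, P = (g/K_p)^(1/1) = (7.175/11.3)^(1/1) = 0.635 atm.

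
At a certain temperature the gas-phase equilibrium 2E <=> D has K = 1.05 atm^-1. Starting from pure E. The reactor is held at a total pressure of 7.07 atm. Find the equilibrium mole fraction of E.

y_E = 0.306

Basis: 1 mol E initially; let X = conversion of E. Extent ξ = 0.5X.
Species balance: n_E = 1 − X; n_D = 0.5X.
Summing: n_T = 1 − 0.5X.
y_i = n_i/n_T, p_i = y_i·P. K = p_D / (p_E^2).
Setting this equal to 1.05 atm^-1 and taking the physical root (0 < X < 1) gives X = 0.820.
Then n_E = 0.18, n_T = 0.59, so y_E = 0.306.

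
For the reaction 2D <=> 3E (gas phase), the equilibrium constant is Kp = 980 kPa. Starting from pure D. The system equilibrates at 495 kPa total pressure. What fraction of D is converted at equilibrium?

X = 0.540

Basis: 1 mol D initially; let X = conversion of D. Extent ξ = 0.5X.
Species balance: n_D = 1 − X; n_E = 1.5X.
n_T = Σnᵢ = 1 + 0.5X.
With p_i = (n_i/n_T)P, Kp = p_E^3 / (p_D^2).
This yields a degree-3 equation in X; solving on (0,1), X = 0.540.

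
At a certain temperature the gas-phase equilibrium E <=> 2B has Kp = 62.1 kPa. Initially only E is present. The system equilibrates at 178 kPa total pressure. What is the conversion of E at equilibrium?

X = 0.283

Let X = conversion of E (basis 1 mol E); extent of reaction ξ = X.
At extent ξ: n_E = 1 − X; n_B = 2X.
n_T = Σnᵢ = 1 + X.
Mole fractions y_i = n_i/n_T; Kp = p_B^2 / (p_E) with p_i = y_i·P.
This yields a degree-2 equation in X; solving on (0,1), X = 0.283.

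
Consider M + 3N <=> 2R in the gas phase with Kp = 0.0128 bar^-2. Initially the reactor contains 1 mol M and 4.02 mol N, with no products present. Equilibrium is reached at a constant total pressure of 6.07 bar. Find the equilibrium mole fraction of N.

Let X = conversion of M (basis 1 mol M); extent of reaction ξ = X.
Mole table: n_M = 1 − X; n_N = 4.02 − 3X; n_R = 2X.
Summing: n_T = 5.02 − 2X.
With p_i = (n_i/n_T)P, Kp = p_R^2 / (p_M p_N^3).
Equating to 0.0128 bar^-2 and solving on 0 < X < 1: X = 0.336.
Then n_N = 3.01, n_T = 4.35, so y_N = 0.693.

y_N = 0.693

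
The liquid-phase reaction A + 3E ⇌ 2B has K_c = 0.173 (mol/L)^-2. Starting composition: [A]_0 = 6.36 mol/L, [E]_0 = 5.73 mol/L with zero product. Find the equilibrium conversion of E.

Let X = conversion of E; extent ξ = 5.73X/3 mol/L.
Concentrations: [A] = 6.36 − 1.91X; [E] = 5.73 − 5.73X; [B] = 3.82X.
K_c = [B]^2 / ([A] [E]^3).
Setting equal to 0.173 and solving for X on (0,1) gives X = 0.662.

X = 0.662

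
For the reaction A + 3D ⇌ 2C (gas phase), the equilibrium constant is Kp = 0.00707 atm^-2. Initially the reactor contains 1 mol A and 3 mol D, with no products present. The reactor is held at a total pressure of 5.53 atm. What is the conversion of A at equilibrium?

Let X = conversion of A (basis 1 mol A); extent of reaction ξ = X.
Species balance: n_A = 1 − X; n_D = 3 − 3X; n_C = 2X.
Total moles n_T = 4 − 2X.
y_i = n_i/n_T, p_i = y_i·P. Kp = p_C^2 / (p_A p_D^3).
Setting this equal to 0.00707 atm^-2 and taking the physical root (0 < X < 1) gives X = 0.210.

X = 0.210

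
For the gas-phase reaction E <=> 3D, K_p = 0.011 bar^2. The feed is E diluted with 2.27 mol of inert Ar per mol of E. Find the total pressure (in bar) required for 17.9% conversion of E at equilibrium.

Let X = conversion of E (basis 1 mol E); extent of reaction ξ = X.
Mole table: n_E = 1 − X; n_D = 3X; n_I = 2.27 (inert).
Total moles n_T = 3.27 + 2X.
K_p = p_D^3 / (p_E) with p_i = (n_i/n_T)·P.
At X = 0.179: the mole-fraction product g(X) = Π y_i^ν_i = 0.01433. Since K_p = g(X)·P^{2}, P = (K_p/g)^(1/2) = (0.011/0.01433)^(1/2) = 0.876 bar.

P = 0.876 bar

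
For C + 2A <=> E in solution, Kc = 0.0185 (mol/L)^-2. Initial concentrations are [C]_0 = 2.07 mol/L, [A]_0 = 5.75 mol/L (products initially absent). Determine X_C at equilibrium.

X = 0.280

Let X = conversion of C; extent ξ = 2.07·X mol/L.
Concentrations: [C] = 2.07 − 2.07X; [A] = 5.75 − 4.14X; [E] = 2.07X.
Kc = [E] / ([C] [A]^2).
This equals 0.0185 at X = 0.280 (the root in 0 < X < 1).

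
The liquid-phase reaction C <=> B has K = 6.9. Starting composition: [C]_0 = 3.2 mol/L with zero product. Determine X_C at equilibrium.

X = 0.873

Let X = conversion of C; extent ξ = 3.2·X mol/L.
Concentrations: [C] = 3.2 − 3.2X; [B] = 3.2X.
K = [B] / ([C]).
Equating to 6.9: the physical root is X = 0.873.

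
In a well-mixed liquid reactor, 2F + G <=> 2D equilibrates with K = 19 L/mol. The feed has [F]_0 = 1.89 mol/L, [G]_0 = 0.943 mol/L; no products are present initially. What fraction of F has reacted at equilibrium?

X = 0.699

Let X = conversion of F; extent ξ = 1.89X/2 mol/L.
Concentrations: [F] = 1.89 − 1.89X; [G] = 0.943 − 0.945X; [D] = 1.89X.
K = [D]^2 / ([F]^2 [G]).
Setting equal to 19 and solving for X on (0,1) gives X = 0.699.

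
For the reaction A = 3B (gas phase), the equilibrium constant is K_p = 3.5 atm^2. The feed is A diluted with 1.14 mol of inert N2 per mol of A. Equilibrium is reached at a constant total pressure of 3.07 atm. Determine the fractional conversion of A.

Let X = conversion of A (basis 1 mol A); extent of reaction ξ = X.
At extent ξ: n_A = 1 − X; n_B = 3X; n_I = 1.14 (inert).
n_T = Σnᵢ = 2.14 + 2X.
y_i = n_i/n_T, p_i = y_i·P. K_p = p_B^3 / (p_A).
Setting this equal to 3.5 atm^2 and taking the physical root (0 < X < 1) gives X = 0.414.

X = 0.414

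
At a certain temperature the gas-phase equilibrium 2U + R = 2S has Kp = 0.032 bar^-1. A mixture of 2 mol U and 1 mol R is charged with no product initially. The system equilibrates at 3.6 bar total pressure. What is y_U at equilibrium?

Let X = conversion of U (basis 2 mol U); extent of reaction ξ = X.
Moles: n_U = 2 − 2X; n_R = 1 − X; n_S = 2X.
Total moles n_T = 3 − X.
Mole fractions y_i = n_i/n_T; Kp = p_S^2 / (p_U^2 p_R) with p_i = y_i·P.
This yields a degree-3 equation in X; solving on (0,1), X = 0.156.
Then n_U = 1.69, n_T = 2.84, so y_U = 0.594.

y_U = 0.594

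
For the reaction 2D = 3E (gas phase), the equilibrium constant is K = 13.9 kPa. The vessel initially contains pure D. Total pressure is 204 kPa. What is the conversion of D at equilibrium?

Basis: 1 mol D initially; let X = conversion of D. Extent ξ = 0.5X.
Moles: n_D = 1 − X; n_E = 1.5X.
Summing: n_T = 1 + 0.5X.
With p_i = (n_i/n_T)P, K = p_E^3 / (p_D^2).
Equating to 13.9 kPa and solving on 0 < X < 1: X = 0.236.

X = 0.236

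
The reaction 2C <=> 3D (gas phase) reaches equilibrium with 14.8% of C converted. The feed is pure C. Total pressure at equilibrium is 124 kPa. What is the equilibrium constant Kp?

Basis: 1 mol C initially; let X = conversion of C. Extent ξ = 0.5X.
Species balance: n_C = 1 − X; n_D = 1.5X.
Summing: n_T = 1 + 0.5X.
At X = 0.148: n_C = 0.852, n_D = 0.222, n_T = 1.07.
p_i = (n_i/n_T)·P. Kp = p_D^3 / (p_C^2) = 1.74 kPa.

Kp = 1.74 kPa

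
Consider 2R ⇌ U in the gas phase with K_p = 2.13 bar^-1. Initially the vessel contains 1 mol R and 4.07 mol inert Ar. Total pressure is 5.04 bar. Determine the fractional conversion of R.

Basis: 1 mol R initially; let X = conversion of R. Extent ξ = 0.5X.
Moles: n_R = 1 − X; n_U = 0.5X; n_I = 4.07 (inert).
Total moles n_T = 5.07 − 0.5X.
y_i = n_i/n_T, p_i = y_i·P. K_p = p_U / (p_R^2).
Substituting and setting equal to 2.13 bar^-1 gives a polynomial in X; the root in (0,1) is X = 0.627.

X = 0.627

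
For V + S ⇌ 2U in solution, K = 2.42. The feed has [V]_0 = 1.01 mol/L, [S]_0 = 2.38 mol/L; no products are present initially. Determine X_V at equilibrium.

Let X = conversion of V; extent ξ = 1.01·X mol/L.
Concentrations: [V] = 1.01 − 1.01X; [S] = 2.38 − 1.01X; [U] = 2.02X.
K = [U]^2 / ([V] [S]).
Setting equal to 2.42 and solving for X on (0,1) gives X = 0.626.

X = 0.626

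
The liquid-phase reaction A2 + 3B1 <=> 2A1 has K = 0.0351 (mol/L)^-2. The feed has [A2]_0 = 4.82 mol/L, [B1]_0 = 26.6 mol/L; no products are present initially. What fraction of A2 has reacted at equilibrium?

Let X = conversion of A2; extent ξ = 4.82·X mol/L.
Concentrations: [A2] = 4.82 − 4.82X; [B1] = 26.6 − 14.5X; [A1] = 9.64X.
K = [A1]^2 / ([A2] [B1]^3).
Equating to 0.0351 (mol/L)^-2: the physical root is X = 0.858.

X = 0.858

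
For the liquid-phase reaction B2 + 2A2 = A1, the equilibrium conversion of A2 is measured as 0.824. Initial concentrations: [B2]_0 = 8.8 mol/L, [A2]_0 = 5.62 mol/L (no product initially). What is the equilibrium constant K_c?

K_c = 0.365 (mol/L)^-2

Let X = conversion of A2.
Concentrations: [B2] = 8.8 − 2.81X; [A2] = 5.62 − 5.62X; [A1] = 2.81X.
At X = 0.824: [B2] = 6.48, [A2] = 0.989, [A1] = 2.32.
K_c = [A1] / ([B2] [A2]^2) = 0.365 (mol/L)^-2.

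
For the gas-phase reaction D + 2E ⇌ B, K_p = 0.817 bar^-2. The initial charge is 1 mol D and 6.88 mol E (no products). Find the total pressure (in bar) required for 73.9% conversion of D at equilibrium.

P = 2.21 bar

Basis: 1 mol D initially; let X = conversion of D. Extent ξ = X.
Species balance: n_D = 1 − X; n_E = 6.88 − 2X; n_B = X.
Summing: n_T = 7.88 − 2X.
K_p = p_B / (p_D p_E^2) with p_i = (n_i/n_T)·P.
At X = 0.739: the mole-fraction product g(X) = Π y_i^ν_i = 3.977. Since K_p = g(X)·P^{-2}, P = (g/K_p)^(1/2) = (3.977/0.817)^(1/2) = 2.21 bar.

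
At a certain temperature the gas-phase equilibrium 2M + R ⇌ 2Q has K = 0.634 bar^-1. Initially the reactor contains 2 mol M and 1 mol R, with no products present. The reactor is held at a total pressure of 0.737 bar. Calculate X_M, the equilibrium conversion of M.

Take 2 mol M as basis and let X be its fractional conversion, so ξ = X.
Moles: n_M = 2 − 2X; n_R = 1 − X; n_Q = 2X.
Summing: n_T = 3 − X.
With p_i = (n_i/n_T)P, K = p_Q^2 / (p_M^2 p_R).
This yields a degree-3 equation in X; solving on (0,1), X = 0.262.

X = 0.262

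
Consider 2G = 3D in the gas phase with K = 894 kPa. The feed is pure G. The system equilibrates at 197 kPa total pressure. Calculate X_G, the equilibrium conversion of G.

X = 0.627

Basis: 1 mol G initially; let X = conversion of G. Extent ξ = 0.5X.
Moles: n_G = 1 − X; n_D = 1.5X.
Summing: n_T = 1 + 0.5X.
With p_i = (n_i/n_T)P, K = p_D^3 / (p_G^2).
Substituting and setting equal to 894 kPa gives a polynomial in X; the root in (0,1) is X = 0.627.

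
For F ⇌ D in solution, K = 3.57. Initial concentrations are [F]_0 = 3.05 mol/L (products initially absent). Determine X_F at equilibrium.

Let X = conversion of F; extent ξ = 3.05·X mol/L.
Concentrations: [F] = 3.05 − 3.05X; [D] = 3.05X.
K = [D] / ([F]).
Solving K = 3.57 for X ∈ (0,1): X = 0.781.

X = 0.781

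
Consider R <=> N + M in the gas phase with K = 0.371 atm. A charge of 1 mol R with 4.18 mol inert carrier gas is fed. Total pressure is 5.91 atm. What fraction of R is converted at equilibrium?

X = 0.443

Take 1 mol R as basis and let X be its fractional conversion, so ξ = X.
At extent ξ: n_R = 1 − X; n_N = X; n_M = X; n_I = 4.18 (inert).
Total moles n_T = 5.18 + X.
Mole fractions y_i = n_i/n_T; K = p_N p_M / (p_R) with p_i = y_i·P.
Equating to 0.371 atm and solving on 0 < X < 1: X = 0.443.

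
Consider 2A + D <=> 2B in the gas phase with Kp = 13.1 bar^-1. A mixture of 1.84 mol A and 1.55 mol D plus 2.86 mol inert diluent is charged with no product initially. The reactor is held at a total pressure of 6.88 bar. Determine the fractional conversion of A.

X = 0.786

Let X = conversion of A (basis 1.84 mol A); extent of reaction ξ = 0.92X.
Species balance: n_A = 1.84 − 1.84X; n_D = 1.55 − 0.92X; n_B = 1.84X; n_I = 2.86 (inert).
Total moles n_T = 6.25 − 0.92X.
y_i = n_i/n_T, p_i = y_i·P. Kp = p_B^2 / (p_A^2 p_D).
Equating to 13.1 bar^-1 and solving on 0 < X < 1: X = 0.786.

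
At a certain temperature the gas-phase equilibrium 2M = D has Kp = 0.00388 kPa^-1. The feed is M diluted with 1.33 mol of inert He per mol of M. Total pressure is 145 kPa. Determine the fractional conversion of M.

Basis: 1 mol M initially; let X = conversion of M. Extent ξ = 0.5X.
Species balance: n_M = 1 − X; n_D = 0.5X; n_I = 1.33 (inert).
Summing: n_T = 2.33 − 0.5X.
With p_i = (n_i/n_T)P, Kp = p_D / (p_M^2).
This yields a degree-2 equation in X; solving on (0,1), X = 0.272.

X = 0.272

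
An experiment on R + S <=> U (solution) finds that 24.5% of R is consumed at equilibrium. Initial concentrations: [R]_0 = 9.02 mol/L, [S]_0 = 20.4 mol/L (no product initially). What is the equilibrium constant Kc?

Let X = conversion of R.
Concentrations: [R] = 9.02 − 9.02X; [S] = 20.4 − 9.02X; [U] = 9.02X.
At X = 0.245: [R] = 6.81, [S] = 18.2, [U] = 2.21.
Kc = [U] / ([R] [S]) = 0.0178 L/mol.

Kc = 0.0178 L/mol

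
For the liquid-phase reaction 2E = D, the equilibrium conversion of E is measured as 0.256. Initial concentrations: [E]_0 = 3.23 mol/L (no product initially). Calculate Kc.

Kc = 0.0716 L/mol

Let X = conversion of E.
Concentrations: [E] = 3.23 − 3.23X; [D] = 1.61X.
At X = 0.256: [E] = 2.4, [D] = 0.413.
Kc = [D] / ([E]^2) = 0.0716 L/mol.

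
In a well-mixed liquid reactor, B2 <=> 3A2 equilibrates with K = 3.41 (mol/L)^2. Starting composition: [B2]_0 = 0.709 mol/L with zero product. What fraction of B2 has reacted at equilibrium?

Let X = conversion of B2; extent ξ = 0.709·X mol/L.
Concentrations: [B2] = 0.709 − 0.709X; [A2] = 2.13X.
K = [A2]^3 / ([B2]).
Solving K = 3.41 for X ∈ (0,1): X = 0.501.

X = 0.501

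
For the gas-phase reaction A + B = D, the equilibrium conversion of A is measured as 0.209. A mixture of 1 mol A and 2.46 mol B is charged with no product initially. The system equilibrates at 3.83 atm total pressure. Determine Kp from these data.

Basis: 1 mol A initially; let X = conversion of A. Extent ξ = X.
Mole table: n_A = 1 − X; n_B = 2.46 − X; n_D = X.
n_T = Σnᵢ = 3.46 − X.
At X = 0.209: n_A = 0.791, n_B = 2.25, n_D = 0.209, n_T = 3.25.
p_i = (n_i/n_T)·P. Kp = p_D / (p_A p_B) = 0.0996 atm^-1.

Kp = 0.0996 atm^-1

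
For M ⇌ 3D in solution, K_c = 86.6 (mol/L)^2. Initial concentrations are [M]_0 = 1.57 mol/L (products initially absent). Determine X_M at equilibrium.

X = 0.717

Let X = conversion of M; extent ξ = 1.57·X mol/L.
Concentrations: [M] = 1.57 − 1.57X; [D] = 4.71X.
K_c = [D]^3 / ([M]).
This equals 86.6 at X = 0.717 (the root in 0 < X < 1).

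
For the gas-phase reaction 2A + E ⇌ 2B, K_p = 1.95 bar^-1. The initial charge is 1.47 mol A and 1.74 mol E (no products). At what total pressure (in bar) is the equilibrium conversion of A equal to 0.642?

P = 3.56 bar

Take 1.47 mol A as basis and let X be its fractional conversion, so ξ = 0.735X.
At extent ξ: n_A = 1.47 − 1.47X; n_E = 1.74 − 0.735X; n_B = 1.47X.
n_T = Σnᵢ = 3.21 − 0.735X.
K_p = p_B^2 / (p_A^2 p_E) with p_i = (n_i/n_T)·P.
At X = 0.642: the mole-fraction product g(X) = Π y_i^ν_i = 6.944. Since K_p = g(X)·P^{-1}, P = (g/K_p)^(1/1) = (6.944/1.95)^(1/1) = 3.56 bar.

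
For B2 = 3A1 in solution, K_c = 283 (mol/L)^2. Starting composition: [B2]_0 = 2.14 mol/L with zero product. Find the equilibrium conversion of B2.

X = 0.787

Let X = conversion of B2; extent ξ = 2.14·X mol/L.
Concentrations: [B2] = 2.14 − 2.14X; [A1] = 6.42X.
K_c = [A1]^3 / ([B2]).
This equals 283 at X = 0.787 (the root in 0 < X < 1).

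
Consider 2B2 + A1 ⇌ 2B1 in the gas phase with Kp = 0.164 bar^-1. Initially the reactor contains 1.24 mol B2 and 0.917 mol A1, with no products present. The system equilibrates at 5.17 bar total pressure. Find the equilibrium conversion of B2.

Basis: 1.24 mol B2 initially; let X = conversion of B2. Extent ξ = 0.62X.
At extent ξ: n_B2 = 1.24 − 1.24X; n_A1 = 0.917 − 0.62X; n_B1 = 1.24X.
Summing: n_T = 2.16 − 0.62X.
y_i = n_i/n_T, p_i = y_i·P. Kp = p_B1^2 / (p_B2^2 p_A1).
Equating to 0.164 bar^-1 and solving on 0 < X < 1: X = 0.356.

X = 0.356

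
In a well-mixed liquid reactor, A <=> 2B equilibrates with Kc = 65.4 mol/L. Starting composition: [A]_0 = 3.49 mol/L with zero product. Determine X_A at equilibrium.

X = 0.847

Let X = conversion of A; extent ξ = 3.49·X mol/L.
Concentrations: [A] = 3.49 − 3.49X; [B] = 6.98X.
Kc = [B]^2 / ([A]).
This equals 65.4 at X = 0.847 (the root in 0 < X < 1).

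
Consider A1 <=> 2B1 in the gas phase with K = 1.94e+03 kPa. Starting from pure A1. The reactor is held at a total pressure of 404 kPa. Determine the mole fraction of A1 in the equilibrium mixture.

y_A1 = 0.150

Let X = conversion of A1 (basis 1 mol A1); extent of reaction ξ = X.
Mole table: n_A1 = 1 − X; n_B1 = 2X.
n_T = Σnᵢ = 1 + X.
With p_i = (n_i/n_T)P, K = p_B1^2 / (p_A1).
Substituting and setting equal to 1.94e+03 kPa gives a polynomial in X; the root in (0,1) is X = 0.739.
Then n_A1 = 0.261, n_T = 1.74, so y_A1 = 0.150.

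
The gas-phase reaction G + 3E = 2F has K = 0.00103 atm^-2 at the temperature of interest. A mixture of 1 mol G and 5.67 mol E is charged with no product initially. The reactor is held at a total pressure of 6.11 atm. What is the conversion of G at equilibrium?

X = 0.166

Let X = conversion of G (basis 1 mol G); extent of reaction ξ = X.
At extent ξ: n_G = 1 − X; n_E = 5.67 − 3X; n_F = 2X.
Summing: n_T = 6.67 − 2X.
Mole fractions y_i = n_i/n_T; K = p_F^2 / (p_G p_E^3) with p_i = y_i·P.
This yields a degree-4 equation in X; solving on (0,1), X = 0.166.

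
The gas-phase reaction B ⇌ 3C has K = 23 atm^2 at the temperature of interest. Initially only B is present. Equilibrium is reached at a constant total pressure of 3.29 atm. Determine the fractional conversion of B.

X = 0.539

Basis: 1 mol B initially; let X = conversion of B. Extent ξ = X.
Mole table: n_B = 1 − X; n_C = 3X.
Total moles n_T = 1 + 2X.
With p_i = (n_i/n_T)P, K = p_C^3 / (p_B).
Equating to 23 atm^2 and solving on 0 < X < 1: X = 0.539.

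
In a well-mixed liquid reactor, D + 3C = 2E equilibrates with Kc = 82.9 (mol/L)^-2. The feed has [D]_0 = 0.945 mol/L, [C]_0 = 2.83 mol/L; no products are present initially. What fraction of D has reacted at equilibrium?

Let X = conversion of D; extent ξ = 0.945·X mol/L.
Concentrations: [D] = 0.945 − 0.945X; [C] = 2.83 − 2.83X; [E] = 1.89X.
Kc = [E]^2 / ([D] [C]^3).
This equals 82.9 at X = 0.808 (the root in 0 < X < 1).

X = 0.808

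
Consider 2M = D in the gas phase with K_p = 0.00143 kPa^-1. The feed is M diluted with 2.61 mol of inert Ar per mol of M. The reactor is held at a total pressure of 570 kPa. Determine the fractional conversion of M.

X = 0.258

Let X = conversion of M (basis 1 mol M); extent of reaction ξ = 0.5X.
Mole table: n_M = 1 − X; n_D = 0.5X; n_I = 2.61 (inert).
Summing: n_T = 3.61 − 0.5X.
Mole fractions y_i = n_i/n_T; K_p = p_D / (p_M^2) with p_i = y_i·P.
Substituting and setting equal to 0.00143 kPa^-1 gives a polynomial in X; the root in (0,1) is X = 0.258.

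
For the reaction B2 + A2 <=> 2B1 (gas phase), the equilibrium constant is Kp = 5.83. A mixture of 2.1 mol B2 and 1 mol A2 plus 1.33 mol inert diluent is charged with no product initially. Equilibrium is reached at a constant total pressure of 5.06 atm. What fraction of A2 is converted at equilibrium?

X = 0.732

Basis: 1 mol A2 initially; let X = conversion of A2. Extent ξ = X.
At extent ξ: n_B2 = 2.1 − X; n_A2 = 1 − X; n_B1 = 2X; n_I = 1.33 (inert).
n_T stays at 4.43 (no change in mole number).
Mole fractions y_i = n_i/n_T; Kp = p_B1^2 / (p_B2 p_A2) with p_i = y_i·P.
This yields a degree-2 equation in X; solving on (0,1), X = 0.732.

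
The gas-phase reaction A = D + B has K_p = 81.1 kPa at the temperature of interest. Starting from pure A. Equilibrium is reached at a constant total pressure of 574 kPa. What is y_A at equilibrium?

y_A = 0.479

Basis: 1 mol A initially; let X = conversion of A. Extent ξ = X.
Mole table: n_A = 1 − X; n_D = X; n_B = X.
Total moles n_T = 1 + X.
With p_i = (n_i/n_T)P, K_p = p_D p_B / (p_A).
Substituting and setting equal to 81.1 kPa gives a polynomial in X; the root in (0,1) is X = 0.352.
Then n_A = 0.648, n_T = 1.35, so y_A = 0.479.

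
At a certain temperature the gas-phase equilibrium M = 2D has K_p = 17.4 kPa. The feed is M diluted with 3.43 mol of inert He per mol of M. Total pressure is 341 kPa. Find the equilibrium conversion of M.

Take 1 mol M as basis and let X be its fractional conversion, so ξ = X.
Mole table: n_M = 1 − X; n_D = 2X; n_I = 3.43 (inert).
Total moles n_T = 4.43 + X.
y_i = n_i/n_T, p_i = y_i·P. K_p = p_D^2 / (p_M).
Setting this equal to 17.4 kPa and taking the physical root (0 < X < 1) gives X = 0.216.

X = 0.216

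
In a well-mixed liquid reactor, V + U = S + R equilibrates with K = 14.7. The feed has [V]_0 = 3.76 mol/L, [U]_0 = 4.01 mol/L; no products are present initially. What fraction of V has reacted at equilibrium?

X = 0.817

Let X = conversion of V; extent ξ = 3.76·X mol/L.
Concentrations: [V] = 3.76 − 3.76X; [U] = 4.01 − 3.76X; [S] = 3.76X; [R] = 3.76X.
K = [S] [R] / ([V] [U]).
Solving K = 14.7 for X ∈ (0,1): X = 0.817.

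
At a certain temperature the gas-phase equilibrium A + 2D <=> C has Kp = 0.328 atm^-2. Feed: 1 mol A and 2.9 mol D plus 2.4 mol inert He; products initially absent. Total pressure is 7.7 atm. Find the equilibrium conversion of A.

X = 0.661

Basis: 1 mol A initially; let X = conversion of A. Extent ξ = X.
Species balance: n_A = 1 − X; n_D = 2.9 − 2X; n_C = X; n_I = 2.4 (inert).
n_T = Σnᵢ = 6.3 − 2X.
With p_i = (n_i/n_T)P, Kp = p_C / (p_A p_D^2).
This yields a degree-3 equation in X; solving on (0,1), X = 0.661.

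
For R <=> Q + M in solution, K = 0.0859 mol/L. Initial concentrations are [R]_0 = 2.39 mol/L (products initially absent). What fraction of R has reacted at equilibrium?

Let X = conversion of R; extent ξ = 2.39·X mol/L.
Concentrations: [R] = 2.39 − 2.39X; [Q] = 2.39X; [M] = 2.39X.
K = [Q] [M] / ([R]).
Solving K = 0.0859 for X ∈ (0,1): X = 0.172.

X = 0.172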